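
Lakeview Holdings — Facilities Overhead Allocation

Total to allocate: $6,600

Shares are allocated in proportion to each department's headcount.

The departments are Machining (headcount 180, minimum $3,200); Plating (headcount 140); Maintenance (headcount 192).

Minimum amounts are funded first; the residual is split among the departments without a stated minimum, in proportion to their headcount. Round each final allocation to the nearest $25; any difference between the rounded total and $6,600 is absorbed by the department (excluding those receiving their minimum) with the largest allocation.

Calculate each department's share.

Machining: $3,200; Plating: $1,425; Maintenance: $1,975

Fund the minimums — Machining $3,200. Balance $3,400.
Balance split over remaining headcount 332: Plating 1,433.73 → $1,425; Maintenance 1,966.27 → $1,975.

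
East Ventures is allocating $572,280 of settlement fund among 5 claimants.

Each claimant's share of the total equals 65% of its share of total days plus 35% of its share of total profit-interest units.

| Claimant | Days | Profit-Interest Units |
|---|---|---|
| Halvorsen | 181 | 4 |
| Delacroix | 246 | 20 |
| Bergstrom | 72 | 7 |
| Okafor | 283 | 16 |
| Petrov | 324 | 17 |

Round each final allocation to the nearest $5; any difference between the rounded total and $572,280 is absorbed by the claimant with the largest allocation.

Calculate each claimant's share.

Days total 1,106; profit-interest units total 64.
Blended shares (65% days + 35% profit-interest units): Halvorsen 0.1282; Delacroix 0.2540; Bergstrom 0.0806; Okafor 0.2538; Petrov 0.2834.
Raw shares: Halvorsen 73,394.52; Delacroix 145,330.53; Bergstrom 46,123.42; Okafor 145,256.15; Petrov 162,175.38.
After rounding ($5): Halvorsen $73,395; Delacroix $145,330; Bergstrom $46,125; Okafor $145,255; Petrov $162,175. Sum = $572,280.
Rounded total matches; no reconciliation needed.

Halvorsen: $73,395; Delacroix: $145,330; Bergstrom: $46,125; Okafor: $145,255; Petrov: $162,175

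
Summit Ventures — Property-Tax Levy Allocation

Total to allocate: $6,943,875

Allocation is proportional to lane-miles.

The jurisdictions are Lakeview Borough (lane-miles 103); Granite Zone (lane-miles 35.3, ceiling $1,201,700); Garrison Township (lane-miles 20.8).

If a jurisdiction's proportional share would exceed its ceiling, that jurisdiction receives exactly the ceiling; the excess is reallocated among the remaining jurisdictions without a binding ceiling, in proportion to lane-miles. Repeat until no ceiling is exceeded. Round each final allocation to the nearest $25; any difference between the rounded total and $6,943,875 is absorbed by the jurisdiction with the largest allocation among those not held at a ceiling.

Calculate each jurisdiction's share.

Sum of lane-miles: 159.1.
Pro-rata shares before constraints: Lakeview Borough 4,495,406.19; Granite Zone 1,540,658.63; Garrison Township 907,810.18.
Held at cap: Granite Zone ($1,201,700); balance $5,742,175 reallocated over remaining lane-miles 123.8.
Redistributed shares: Lakeview Borough 4,777,415.39 → $4,777,425; Garrison Township 964,759.61 → $964,750.

Lakeview Borough: $4,777,425 · Granite Zone: $1,201,700 · Garrison Township: $964,750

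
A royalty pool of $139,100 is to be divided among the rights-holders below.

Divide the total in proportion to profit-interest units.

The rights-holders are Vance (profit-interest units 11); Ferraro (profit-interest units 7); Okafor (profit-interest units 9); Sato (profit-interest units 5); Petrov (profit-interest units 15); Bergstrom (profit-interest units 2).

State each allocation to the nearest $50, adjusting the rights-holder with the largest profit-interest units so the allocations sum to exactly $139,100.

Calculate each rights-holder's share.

Combined profit-interest units = 49.
Pro-rata amounts: Vance 11/49 × $139,100 = 31,226.53; Ferraro 7/49 × $139,100 = 19,871.43; Okafor 9/49 × $139,100 = 25,548.98; Sato 5/49 × $139,100 = 14,193.88; Petrov 15/49 × $139,100 = 42,581.63; Bergstrom 2/49 × $139,100 = 5,677.55.
At nearest $50: Vance $31,250; Ferraro $19,850; Okafor $25,550; Sato $14,200; Petrov $42,600; Bergstrom $5,700. Sum = $139,150.
Difference $139,100 − $139,150 = −$50 applied to largest profit-interest units (Petrov): Petrov becomes $42,550.

Vance: $31,250; Ferraro: $19,850; Okafor: $25,550; Sato: $14,200; Petrov: $42,550; Bergstrom: $5,700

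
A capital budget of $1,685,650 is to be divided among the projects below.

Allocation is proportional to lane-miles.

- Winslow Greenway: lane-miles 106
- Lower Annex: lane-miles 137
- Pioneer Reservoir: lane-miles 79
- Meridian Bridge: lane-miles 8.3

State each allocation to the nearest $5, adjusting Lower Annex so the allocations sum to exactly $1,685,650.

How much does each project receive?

Winslow Greenway: $540,960 | Lower Annex: $699,160 | Pioneer Reservoir: $403,170 | Meridian Bridge: $42,360

Total lane-miles = 330.3.
Pro-rata amounts: Winslow Greenway 106/330.3 × $1,685,650 = 540,959.43; Lower Annex 137/330.3 × $1,685,650 = 699,164.55; Pioneer Reservoir 79/330.3 × $1,685,650 = 403,167.88; Meridian Bridge 8.3/330.3 × $1,685,650 = 42,358.14.
At nearest $5: Winslow Greenway $540,960; Lower Annex $699,165; Pioneer Reservoir $403,170; Meridian Bridge $42,360. Sum = $1,685,655.
Difference $1,685,650 − $1,685,655 = −$5 applied to Lower Annex: Lower Annex becomes $699,160.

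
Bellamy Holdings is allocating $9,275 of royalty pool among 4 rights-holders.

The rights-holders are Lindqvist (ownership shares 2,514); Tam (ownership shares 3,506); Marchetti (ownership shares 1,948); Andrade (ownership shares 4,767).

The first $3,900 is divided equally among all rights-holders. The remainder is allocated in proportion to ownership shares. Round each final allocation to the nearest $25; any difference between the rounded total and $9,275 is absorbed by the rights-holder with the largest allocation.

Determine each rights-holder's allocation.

Equal tier: $3,900 ÷ 4 = $975 apiece.
Remainder $5,375 by ownership shares (total 12,735): Lindqvist 1,061.07 → $1,050; Tam 1,479.76 → $1,475; Marchetti 822.18 → $825; Andrade 2,011.98 → $2,000.
Rounding difference +$25 on remainder applied to Andrade.
Totals: Lindqvist $975 + $1,050 = $2,025; Tam $975 + $1,475 = $2,450; Marchetti $975 + $825 = $1,800; Andrade $975 + $2,025 = $3,000.

Lindqvist: $2,025; Tam: $2,450; Marchetti: $1,800; Andrade: $3,000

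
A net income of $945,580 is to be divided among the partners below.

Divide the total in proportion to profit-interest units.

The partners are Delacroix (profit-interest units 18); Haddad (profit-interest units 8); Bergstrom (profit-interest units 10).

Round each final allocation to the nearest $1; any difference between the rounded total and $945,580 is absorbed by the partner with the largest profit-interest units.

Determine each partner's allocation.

Combined profit-interest units = 18 + 8 + 10 = 36.
Pro-rata amounts: Delacroix 472,790.00; Haddad 210,128.89; Bergstrom 262,661.11.
Rounded to nearest $1: Delacroix $472,790; Haddad $210,129; Bergstrom $262,661. Sum = $945,580.
Rounded total matches; no reconciliation needed.

Delacroix: $472,790 · Haddad: $210,129 · Bergstrom: $262,661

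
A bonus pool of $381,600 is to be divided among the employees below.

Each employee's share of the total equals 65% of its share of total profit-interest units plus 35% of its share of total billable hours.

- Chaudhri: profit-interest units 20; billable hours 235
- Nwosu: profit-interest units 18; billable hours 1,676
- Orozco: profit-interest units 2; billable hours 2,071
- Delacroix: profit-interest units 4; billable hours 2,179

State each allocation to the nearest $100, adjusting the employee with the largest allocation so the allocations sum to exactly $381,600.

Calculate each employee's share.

Chaudhri: $117,800; Nwosu: $137,800; Orozco: $56,200; Delacroix: $69,800

Totals — profit-interest units 44, billable hours 6,161.
Combined weights (65% profit-interest units + 35% billable hours): Chaudhri 0.3088; Nwosu 0.3611; Orozco 0.1472; Delacroix 0.1829.
Pro-rata amounts: Chaudhri 117,839.85; Nwosu 137,803.74; Orozco 56,170.30; Delacroix 69,786.10.
Rounded to nearest $100: Chaudhri $117,800; Nwosu $137,800; Orozco $56,200; Delacroix $69,800. Sum = $381,600.
No rounding difference to absorb.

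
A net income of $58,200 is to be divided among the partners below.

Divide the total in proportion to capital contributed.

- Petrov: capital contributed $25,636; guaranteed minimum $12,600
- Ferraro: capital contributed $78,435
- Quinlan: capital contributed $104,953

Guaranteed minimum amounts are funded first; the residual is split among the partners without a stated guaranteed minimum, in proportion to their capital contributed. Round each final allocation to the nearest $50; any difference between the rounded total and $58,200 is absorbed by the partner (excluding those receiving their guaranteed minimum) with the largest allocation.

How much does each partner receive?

Petrov: $12,600; Ferraro: $19,500; Quinlan: $26,100

Minimums first: Petrov $12,600. Remaining pool $45,600.
Remaining pool split over remaining capital contributed 183,388: Ferraro 19,503.11 → $19,500; Quinlan 26,096.89 → $26,100.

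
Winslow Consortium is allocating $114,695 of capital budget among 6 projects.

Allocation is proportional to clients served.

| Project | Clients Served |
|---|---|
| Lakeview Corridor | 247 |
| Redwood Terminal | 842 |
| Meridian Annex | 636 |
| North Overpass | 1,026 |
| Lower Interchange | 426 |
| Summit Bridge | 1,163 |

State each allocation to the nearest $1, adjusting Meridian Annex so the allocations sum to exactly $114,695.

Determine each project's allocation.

Sum of clients served: 4,340.
Unrounded shares: Lakeview Corridor 247/4,340 × $114,695 = 6,527.57; Redwood Terminal 842/4,340 × $114,695 = 22,251.89; Meridian Annex 636/4,340 × $114,695 = 16,807.84; North Overpass 1,026/4,340 × $114,695 = 27,114.53; Lower Interchange 426/4,340 × $114,695 = 11,258.08; Summit Bridge 1,163/4,340 × $114,695 = 30,735.09.
After rounding ($1): Lakeview Corridor $6,528; Redwood Terminal $22,252; Meridian Annex $16,808; North Overpass $27,115; Lower Interchange $11,258; Summit Bridge $30,735. Sum = $114,696.
Difference $114,695 − $114,696 = −$1 applied to Meridian Annex: Meridian Annex becomes $16,807.

Lakeview Corridor: $6,528 · Redwood Terminal: $22,252 · Meridian Annex: $16,807 · North Overpass: $27,115 · Lower Interchange: $11,258 · Summit Bridge: $30,735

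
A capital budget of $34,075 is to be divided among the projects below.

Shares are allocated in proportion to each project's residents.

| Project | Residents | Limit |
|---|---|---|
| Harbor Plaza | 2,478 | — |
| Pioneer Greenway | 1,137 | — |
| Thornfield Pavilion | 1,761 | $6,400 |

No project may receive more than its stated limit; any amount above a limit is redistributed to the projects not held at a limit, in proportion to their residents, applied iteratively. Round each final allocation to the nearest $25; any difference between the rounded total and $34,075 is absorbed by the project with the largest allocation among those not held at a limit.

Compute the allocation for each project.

Harbor Plaza: $18,975 · Pioneer Greenway: $8,700 · Thornfield Pavilion: $6,400

Residents total: 5,376.
Proportional shares (ignoring caps): Harbor Plaza 15,706.45; Pioneer Greenway 7,206.71; Thornfield Pavilion 11,161.84.
Held at cap: Thornfield Pavilion ($6,400); residual $27,675 reallocated over remaining residents 3,615.
Shares after redistribution: Harbor Plaza 18,970.58 → $18,975; Pioneer Greenway 8,704.42 → $8,700.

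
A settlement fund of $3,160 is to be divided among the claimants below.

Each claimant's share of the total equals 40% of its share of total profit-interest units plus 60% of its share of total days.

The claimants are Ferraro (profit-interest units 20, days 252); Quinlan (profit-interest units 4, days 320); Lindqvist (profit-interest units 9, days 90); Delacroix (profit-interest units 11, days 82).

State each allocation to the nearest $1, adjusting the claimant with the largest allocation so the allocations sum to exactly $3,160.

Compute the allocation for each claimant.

Ferraro: $1,217 | Quinlan: $930 | Lindqvist: $488 | Delacroix: $525

Profit-interest units total 44; days total 744.
Composite weights (40% profit-interest units + 60% days): Ferraro 0.3850; Quinlan 0.2944; Lindqvist 0.1544; Delacroix 0.1661.
Proportional shares: Ferraro 1,216.74; Quinlan 930.39; Lindqvist 487.90; Delacroix 524.97.
At nearest $1: Ferraro $1,217; Quinlan $930; Lindqvist $488; Delacroix $525. Sum = $3,160.
Rounded total matches; no reconciliation needed.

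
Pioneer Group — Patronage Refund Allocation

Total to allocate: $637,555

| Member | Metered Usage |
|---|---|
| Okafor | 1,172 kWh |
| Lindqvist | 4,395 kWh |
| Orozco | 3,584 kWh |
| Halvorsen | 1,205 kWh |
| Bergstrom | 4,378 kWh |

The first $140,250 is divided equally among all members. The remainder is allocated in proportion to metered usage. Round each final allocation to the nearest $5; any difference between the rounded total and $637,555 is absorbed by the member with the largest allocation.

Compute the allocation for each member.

Okafor: $67,610 · Lindqvist: $176,390 · Orozco: $149,020 · Halvorsen: $68,720 · Bergstrom: $175,815

First tranche $140,250 split equally: $28,050 each.
Remainder $497,305 by metered usage (total 14,734): Okafor 39,557.59 → $39,560; Lindqvist 148,340.94 → $148,340; Orozco 120,967.91 → $120,970; Halvorsen 40,671.41 → $40,670; Bergstrom 147,767.16 → $147,765.
Totals: Okafor $28,050 + $39,560 = $67,610; Lindqvist $28,050 + $148,340 = $176,390; Orozco $28,050 + $120,970 = $149,020; Halvorsen $28,050 + $40,670 = $68,720; Bergstrom $28,050 + $147,765 = $175,815.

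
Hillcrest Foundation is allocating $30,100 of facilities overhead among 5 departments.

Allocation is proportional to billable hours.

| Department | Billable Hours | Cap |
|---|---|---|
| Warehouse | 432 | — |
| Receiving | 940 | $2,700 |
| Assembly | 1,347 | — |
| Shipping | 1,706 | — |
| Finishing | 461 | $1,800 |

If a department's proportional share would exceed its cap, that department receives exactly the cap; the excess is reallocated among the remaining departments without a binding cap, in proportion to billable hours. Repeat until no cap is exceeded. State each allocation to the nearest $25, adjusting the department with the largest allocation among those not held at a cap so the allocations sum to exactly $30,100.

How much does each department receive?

Warehouse: $3,175 · Receiving: $2,700 · Assembly: $9,900 · Shipping: $12,525 · Finishing: $1,800

Billable hours total: 4,886.
Unconstrained shares: Warehouse 2,661.32; Receiving 5,790.83; Assembly 8,298.14; Shipping 10,509.74; Finishing 2,839.97.
Cap binds for Receiving ($2,700), Finishing ($1,800); balance $25,600 reallocated over remaining billable hours 3,485.
Redistributed shares: Warehouse 3,173.37 → $3,175; Assembly 9,894.75 → $9,900; Shipping 12,531.88 → $12,525.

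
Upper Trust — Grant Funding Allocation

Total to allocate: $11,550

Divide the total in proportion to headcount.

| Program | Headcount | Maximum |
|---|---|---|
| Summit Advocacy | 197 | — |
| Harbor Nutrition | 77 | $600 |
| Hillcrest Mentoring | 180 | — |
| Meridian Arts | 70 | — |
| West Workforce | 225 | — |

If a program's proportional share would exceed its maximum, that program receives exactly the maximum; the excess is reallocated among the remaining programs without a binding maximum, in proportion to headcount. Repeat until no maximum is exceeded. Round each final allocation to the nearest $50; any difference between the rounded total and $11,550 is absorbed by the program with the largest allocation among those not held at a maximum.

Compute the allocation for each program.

Total headcount = 749.
Proportional shares (ignoring caps): Summit Advocacy 3,037.85; Harbor Nutrition 1,187.38; Hillcrest Mentoring 2,775.70; Meridian Arts 1,079.44; West Workforce 3,469.63.
Cap binds for Harbor Nutrition ($600); residual $10,950 reallocated over remaining headcount 672.
Remaining shares: Summit Advocacy 3,210.04 → $3,200; Hillcrest Mentoring 2,933.04 → $2,950; Meridian Arts 1,140.62 → $1,150; West Workforce 3,666.29 → $3,650.

Summit Advocacy: $3,200 | Harbor Nutrition: $600 | Hillcrest Mentoring: $2,950 | Meridian Arts: $1,150 | West Workforce: $3,650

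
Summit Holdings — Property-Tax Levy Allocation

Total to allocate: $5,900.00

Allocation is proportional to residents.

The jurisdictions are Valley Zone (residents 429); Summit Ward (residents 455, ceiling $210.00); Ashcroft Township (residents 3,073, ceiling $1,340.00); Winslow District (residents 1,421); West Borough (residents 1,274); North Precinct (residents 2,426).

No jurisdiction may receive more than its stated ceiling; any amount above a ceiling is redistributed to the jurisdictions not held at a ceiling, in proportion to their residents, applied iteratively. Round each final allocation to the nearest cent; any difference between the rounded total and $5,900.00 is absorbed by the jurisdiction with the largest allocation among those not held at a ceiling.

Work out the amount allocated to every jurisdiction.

Valley Zone: $336.24; Summit Ward: $210.00; Ashcroft Township: $1,340.00; Winslow District: $1,113.76; West Borough: $998.54; North Precinct: $1,901.46

Sum of residents: 9,078.
Proportional shares (ignoring caps): Valley Zone 278.8169; Summit Ward 295.7149; Ashcroft Township 1,997.2130; Winslow District 923.5404; West Borough 828.0018; North Precinct 1,576.7129.
Capped: Summit Ward ($210.00), Ashcroft Township ($1,340.00); balance $4,350.00 reallocated over remaining residents 5,550.
Shares after redistribution: Valley Zone 336.2432 → $336.24; Winslow District 1,113.7568 → $1,113.76; West Borough 998.5405 → $998.54; North Precinct 1,901.4595 → $1,901.46.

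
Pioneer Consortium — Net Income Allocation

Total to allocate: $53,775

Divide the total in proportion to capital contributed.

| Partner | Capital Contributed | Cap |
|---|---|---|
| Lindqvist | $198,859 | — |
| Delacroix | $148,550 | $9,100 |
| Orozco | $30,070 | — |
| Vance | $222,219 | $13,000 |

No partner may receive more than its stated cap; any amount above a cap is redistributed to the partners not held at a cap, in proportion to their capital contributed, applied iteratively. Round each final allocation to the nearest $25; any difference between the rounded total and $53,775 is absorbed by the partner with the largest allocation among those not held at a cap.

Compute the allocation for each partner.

Lindqvist: $27,525 · Delacroix: $9,100 · Orozco: $4,150 · Vance: $13,000

Sum of capital contributed: 599,698.
Unconstrained shares: Lindqvist 17,831.71; Delacroix 13,320.50; Orozco 2,696.38; Vance 19,926.41.
Cap binds for Delacroix ($9,100), Vance ($13,000); balance $31,675 reallocated over remaining capital contributed 228,929.
Redistributed shares: Lindqvist 27,514.46 → $27,525; Orozco 4,160.54 → $4,150.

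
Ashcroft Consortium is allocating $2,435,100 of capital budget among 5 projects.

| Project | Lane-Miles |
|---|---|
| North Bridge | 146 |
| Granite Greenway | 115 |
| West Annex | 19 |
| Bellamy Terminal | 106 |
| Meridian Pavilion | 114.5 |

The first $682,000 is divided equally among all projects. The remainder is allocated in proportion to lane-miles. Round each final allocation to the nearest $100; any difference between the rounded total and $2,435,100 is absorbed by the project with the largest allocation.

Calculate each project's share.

North Bridge: $647,700 | Granite Greenway: $539,200 | West Annex: $203,000 | Bellamy Terminal: $507,700 | Meridian Pavilion: $537,500

$682,000 shared equally gives $136,400 per project.
Remainder $1,753,100 by lane-miles (total 500.5): North Bridge 511,393.81 → $511,400; Granite Greenway 402,810.19 → $402,800; West Annex 66,551.25 → $66,600; Bellamy Terminal 371,285.91 → $371,300; Meridian Pavilion 401,058.84 → $401,100.
Rounding difference −$100 on remainder applied to North Bridge.
Totals: North Bridge $136,400 + $511,300 = $647,700; Granite Greenway $136,400 + $402,800 = $539,200; West Annex $136,400 + $66,600 = $203,000; Bellamy Terminal $136,400 + $371,300 = $507,700; Meridian Pavilion $136,400 + $401,100 = $537,500.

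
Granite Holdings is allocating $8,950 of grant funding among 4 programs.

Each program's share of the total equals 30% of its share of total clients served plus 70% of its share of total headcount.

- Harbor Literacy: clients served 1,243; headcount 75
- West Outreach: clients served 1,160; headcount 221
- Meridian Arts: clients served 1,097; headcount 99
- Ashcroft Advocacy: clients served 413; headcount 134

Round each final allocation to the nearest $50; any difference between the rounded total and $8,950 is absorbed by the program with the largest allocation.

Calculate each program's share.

Totals — clients served 3,913, headcount 529.
Combined weights (30% clients served + 70% headcount): Harbor Literacy 0.1945; West Outreach 0.3814; Meridian Arts 0.2151; Ashcroft Advocacy 0.2090.
Pro-rata amounts: Harbor Literacy 1,741.15; West Outreach 3,413.29; Meridian Arts 1,925.20; Ashcroft Advocacy 1,870.37.
Rounded to nearest $50: Harbor Literacy $1,750; West Outreach $3,400; Meridian Arts $1,950; Ashcroft Advocacy $1,850. Sum = $8,950.
Rounded total matches; no reconciliation needed.

Harbor Literacy: $1,750; West Outreach: $3,400; Meridian Arts: $1,950; Ashcroft Advocacy: $1,850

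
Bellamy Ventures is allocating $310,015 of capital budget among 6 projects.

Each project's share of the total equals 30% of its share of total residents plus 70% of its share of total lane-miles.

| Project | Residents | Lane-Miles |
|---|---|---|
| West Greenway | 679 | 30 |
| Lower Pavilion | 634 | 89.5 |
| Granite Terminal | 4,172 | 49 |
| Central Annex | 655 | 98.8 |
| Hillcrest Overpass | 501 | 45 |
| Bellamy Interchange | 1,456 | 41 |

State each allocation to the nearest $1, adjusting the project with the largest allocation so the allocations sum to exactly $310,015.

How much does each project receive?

West Greenway: $26,226 | Lower Pavilion: $62,257 | Granite Terminal: $78,019 | Central Annex: $68,210 | Hillcrest Overpass: $33,395 | Bellamy Interchange: $41,908

Residents total 8,097; lane-miles total 353.3.
Blended shares (30% residents + 70% lane-miles): West Greenway 0.0846; Lower Pavilion 0.2008; Granite Terminal 0.2517; Central Annex 0.2200; Hillcrest Overpass 0.1077; Bellamy Interchange 0.1352.
Raw shares: West Greenway 26,226.35; Lower Pavilion 62,256.66; Granite Terminal 78,018.499; Central Annex 68,210.30; Hillcrest Overpass 33,395.37; Bellamy Interchange 41,907.82.
Rounded to nearest $1: West Greenway $26,226; Lower Pavilion $62,257; Granite Terminal $78,018; Central Annex $68,210; Hillcrest Overpass $33,395; Bellamy Interchange $41,908. Sum = $310,014.
Difference $310,015 − $310,014 = +$1 applied to largest allocation (Granite Terminal): Granite Terminal becomes $78,019.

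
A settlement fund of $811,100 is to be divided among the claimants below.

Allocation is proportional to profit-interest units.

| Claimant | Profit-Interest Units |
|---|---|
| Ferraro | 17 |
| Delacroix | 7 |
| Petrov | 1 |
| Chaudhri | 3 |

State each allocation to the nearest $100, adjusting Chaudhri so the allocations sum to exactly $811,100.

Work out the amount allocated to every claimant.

Total profit-interest units = 28.
Raw shares: Ferraro 17/28 × $811,100 = 492,453.57; Delacroix 7/28 × $811,100 = 202,775.00; Petrov 1/28 × $811,100 = 28,967.86; Chaudhri 3/28 × $811,100 = 86,903.57.
After rounding ($100): Ferraro $492,500; Delacroix $202,800; Petrov $29,000; Chaudhri $86,900. Sum = $811,200.
Difference $811,100 − $811,200 = −$100 applied to Chaudhri: Chaudhri becomes $86,800.

Ferraro: $492,500 · Delacroix: $202,800 · Petrov: $29,000 · Chaudhri: $86,800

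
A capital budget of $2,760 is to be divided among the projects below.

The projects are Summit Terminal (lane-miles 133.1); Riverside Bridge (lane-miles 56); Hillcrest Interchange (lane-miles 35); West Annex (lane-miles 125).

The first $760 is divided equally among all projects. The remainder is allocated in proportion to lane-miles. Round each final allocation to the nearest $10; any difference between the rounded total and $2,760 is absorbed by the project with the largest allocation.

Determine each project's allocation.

$760 shared equally gives $190 per project.
Remainder $2,000 by lane-miles (total 349.1): Summit Terminal 762.53 → $760; Riverside Bridge 320.82 → $320; Hillcrest Interchange 200.52 → $200; West Annex 716.13 → $720.
Totals: Summit Terminal $190 + $760 = $950; Riverside Bridge $190 + $320 = $510; Hillcrest Interchange $190 + $200 = $390; West Annex $190 + $720 = $910.

Summit Terminal: $950 · Riverside Bridge: $510 · Hillcrest Interchange: $390 · West Annex: $910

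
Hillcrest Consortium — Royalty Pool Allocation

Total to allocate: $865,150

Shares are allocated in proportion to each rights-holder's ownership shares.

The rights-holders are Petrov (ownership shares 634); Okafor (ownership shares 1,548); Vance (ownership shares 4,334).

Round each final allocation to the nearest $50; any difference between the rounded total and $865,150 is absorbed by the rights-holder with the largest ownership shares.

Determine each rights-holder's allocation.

Petrov: $84,200 · Okafor: $205,550 · Vance: $575,400

Sum of ownership shares: 6,516.
Unrounded shares: Petrov 634/6,516 × $865,150 = 84,178.19; Okafor 1,548/6,516 × $865,150 = 205,532.87; Vance 4,334/6,516 × $865,150 = 575,438.93.
After rounding ($50): Petrov $84,200; Okafor $205,550; Vance $575,450. Sum = $865,200.
Difference $865,150 − $865,200 = −$50 applied to largest ownership shares (Vance): Vance becomes $575,400.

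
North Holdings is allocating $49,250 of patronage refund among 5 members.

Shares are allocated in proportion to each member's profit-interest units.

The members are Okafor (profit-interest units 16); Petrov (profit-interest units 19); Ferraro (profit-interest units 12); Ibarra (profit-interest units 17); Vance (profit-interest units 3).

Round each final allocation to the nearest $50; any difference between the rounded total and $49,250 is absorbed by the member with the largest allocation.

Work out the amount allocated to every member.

Total profit-interest units = 67.
Proportional shares: Okafor 16/67 × $49,250 = 11,761.19; Petrov 19/67 × $49,250 = 13,966.42; Ferraro 12/67 × $49,250 = 8,820.90; Ibarra 17/67 × $49,250 = 12,496.27; Vance 3/67 × $49,250 = 2,205.22.
Rounded to nearest $50: Okafor $11,750; Petrov $13,950; Ferraro $8,800; Ibarra $12,500; Vance $2,200. Sum = $49,200.
Difference $49,250 − $49,200 = +$50 applied to largest allocation (Petrov): Petrov becomes $14,000.

Okafor: $11,750 · Petrov: $14,000 · Ferraro: $8,800 · Ibarra: $12,500 · Vance: $2,200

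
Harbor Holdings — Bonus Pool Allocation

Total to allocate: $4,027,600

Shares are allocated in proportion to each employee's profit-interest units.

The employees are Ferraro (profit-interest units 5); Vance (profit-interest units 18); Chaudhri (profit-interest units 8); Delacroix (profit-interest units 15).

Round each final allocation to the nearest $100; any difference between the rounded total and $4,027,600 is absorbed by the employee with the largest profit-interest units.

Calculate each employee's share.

Ferraro: $437,800; Vance: $1,576,000; Chaudhri: $700,500; Delacroix: $1,313,300

Sum of profit-interest units: 5 + 18 + 8 + 15 = 46.
Unrounded shares: Ferraro 437,782.61; Vance 1,576,017.39; Chaudhri 700,452.17; Delacroix 1,313,347.83.
Rounded to nearest $100: Ferraro $437,800; Vance $1,576,000; Chaudhri $700,500; Delacroix $1,313,300. Sum = $4,027,600.
Sum already equals the total — no adjustment.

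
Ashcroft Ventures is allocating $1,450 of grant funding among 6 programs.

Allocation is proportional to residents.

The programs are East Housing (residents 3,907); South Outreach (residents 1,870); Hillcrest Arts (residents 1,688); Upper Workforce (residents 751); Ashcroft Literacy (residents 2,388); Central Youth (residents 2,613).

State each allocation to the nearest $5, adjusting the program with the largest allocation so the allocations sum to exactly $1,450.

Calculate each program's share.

Total residents = 13,217.
Pro-rata amounts: East Housing 3,907/13,217 × $1,450 = 428.63; South Outreach 1,870/13,217 × $1,450 = 205.15; Hillcrest Arts 1,688/13,217 × $1,450 = 185.19; Upper Workforce 751/13,217 × $1,450 = 82.39; Ashcroft Literacy 2,388/13,217 × $1,450 = 261.98; Central Youth 2,613/13,217 × $1,450 = 286.66.
After rounding ($5): East Housing $430; South Outreach $205; Hillcrest Arts $185; Upper Workforce $80; Ashcroft Literacy $260; Central Youth $285. Sum = $1,445.
Difference $1,450 − $1,445 = +$5 applied to largest allocation (East Housing): East Housing becomes $435.

East Housing: $435 · South Outreach: $205 · Hillcrest Arts: $185 · Upper Workforce: $80 · Ashcroft Literacy: $260 · Central Youth: $285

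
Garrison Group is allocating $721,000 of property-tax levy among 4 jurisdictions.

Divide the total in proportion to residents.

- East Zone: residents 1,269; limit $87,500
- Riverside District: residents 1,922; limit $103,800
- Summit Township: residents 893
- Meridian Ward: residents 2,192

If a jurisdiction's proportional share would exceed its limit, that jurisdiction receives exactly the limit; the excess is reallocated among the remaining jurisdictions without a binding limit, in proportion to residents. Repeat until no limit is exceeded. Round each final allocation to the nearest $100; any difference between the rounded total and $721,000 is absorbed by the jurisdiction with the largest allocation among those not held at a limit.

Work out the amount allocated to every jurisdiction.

Residents total: 6,276.
Proportional shares (ignoring caps): East Zone 145,785.37; Riverside District 220,803.38; Summit Township 102,589.71; Meridian Ward 251,821.54.
Held at cap: East Zone ($87,500), Riverside District ($103,800); balance $529,700 reallocated over remaining residents 3,085.
Redistributed shares: Summit Township 153,329.69 → $153,300; Meridian Ward 376,370.31 → $376,400.

East Zone: $87,500 | Riverside District: $103,800 | Summit Township: $153,300 | Meridian Ward: $376,400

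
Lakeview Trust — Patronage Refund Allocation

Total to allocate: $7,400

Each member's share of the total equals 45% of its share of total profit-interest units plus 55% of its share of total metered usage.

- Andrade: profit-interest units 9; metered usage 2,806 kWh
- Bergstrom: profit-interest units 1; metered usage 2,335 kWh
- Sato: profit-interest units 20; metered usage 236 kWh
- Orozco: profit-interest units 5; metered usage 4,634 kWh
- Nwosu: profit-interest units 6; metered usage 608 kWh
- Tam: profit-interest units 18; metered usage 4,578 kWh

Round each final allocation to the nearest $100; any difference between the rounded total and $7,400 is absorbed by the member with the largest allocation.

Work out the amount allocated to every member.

Totals — profit-interest units 59, metered usage 15,197.
Combined weights (45% profit-interest units + 55% metered usage): Andrade 0.1702; Bergstrom 0.0921; Sato 0.1611; Orozco 0.2058; Nwosu 0.0678; Tam 0.3030.
Raw shares: Andrade 1,259.46; Bergstrom 681.79; Sato 1,192.02; Orozco 1,523.26; Nwosu 501.48; Tam 2,241.99.
At nearest $100: Andrade $1,300; Bergstrom $700; Sato $1,200; Orozco $1,500; Nwosu $500; Tam $2,200. Sum = $7,400.
Sum already equals the total — no adjustment.

Andrade: $1,300 | Bergstrom: $700 | Sato: $1,200 | Orozco: $1,500 | Nwosu: $500 | Tam: $2,200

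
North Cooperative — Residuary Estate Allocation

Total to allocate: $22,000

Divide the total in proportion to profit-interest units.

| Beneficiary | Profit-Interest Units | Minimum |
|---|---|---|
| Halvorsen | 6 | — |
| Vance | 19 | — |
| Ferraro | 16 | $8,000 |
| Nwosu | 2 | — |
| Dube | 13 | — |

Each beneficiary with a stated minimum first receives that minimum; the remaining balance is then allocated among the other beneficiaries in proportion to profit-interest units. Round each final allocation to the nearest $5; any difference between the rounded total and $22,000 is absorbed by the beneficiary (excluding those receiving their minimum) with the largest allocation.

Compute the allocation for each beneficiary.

Halvorsen: $2,100; Vance: $6,650; Ferraro: $8,000; Nwosu: $700; Dube: $4,550

Minimums first: Ferraro $8,000. Remaining pool $14,000.
Remaining pool split over remaining profit-interest units 40: Halvorsen 2,100.00 → $2,100; Vance 6,650.00 → $6,650; Nwosu 700.00 → $700; Dube 4,550.00 → $4,550.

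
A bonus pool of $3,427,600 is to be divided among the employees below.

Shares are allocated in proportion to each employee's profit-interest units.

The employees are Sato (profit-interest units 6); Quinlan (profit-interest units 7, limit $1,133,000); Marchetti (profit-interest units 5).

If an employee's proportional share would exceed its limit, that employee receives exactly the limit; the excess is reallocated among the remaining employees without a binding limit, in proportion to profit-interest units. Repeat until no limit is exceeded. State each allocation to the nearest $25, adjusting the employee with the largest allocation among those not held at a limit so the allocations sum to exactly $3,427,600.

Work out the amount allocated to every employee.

Sum of profit-interest units: 18.
Unconstrained shares: Sato 1,142,533.33; Quinlan 1,332,955.56; Marchetti 952,111.11.
Cap binds for Quinlan ($1,133,000); balance $2,294,600 reallocated over remaining profit-interest units 11.
Redistributed shares: Sato 1,251,600.00 → $1,251,600; Marchetti 1,043,000.00 → $1,043,000.

Sato: $1,251,600; Quinlan: $1,133,000; Marchetti: $1,043,000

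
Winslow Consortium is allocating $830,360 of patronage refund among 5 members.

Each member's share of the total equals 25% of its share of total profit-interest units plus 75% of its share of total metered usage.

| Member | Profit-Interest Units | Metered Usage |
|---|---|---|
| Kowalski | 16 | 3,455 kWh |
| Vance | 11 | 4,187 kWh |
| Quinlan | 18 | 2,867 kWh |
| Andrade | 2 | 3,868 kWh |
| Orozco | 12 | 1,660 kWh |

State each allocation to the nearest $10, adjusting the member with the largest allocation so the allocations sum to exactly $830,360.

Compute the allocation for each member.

Totals — profit-interest units 59, metered usage 16,037.
Combined weights (25% profit-interest units + 75% metered usage): Kowalski 0.2294; Vance 0.2424; Quinlan 0.2104; Andrade 0.1894; Orozco 0.1285.
Pro-rata amounts: Kowalski 190,464.72; Vance 201,298.34; Quinlan 174,667.68; Andrade 157,244.24; Orozco 106,685.01.
At nearest $10: Kowalski $190,460; Vance $201,300; Quinlan $174,670; Andrade $157,240; Orozco $106,690. Sum = $830,360.
No rounding difference to absorb.

Kowalski: $190,460 | Vance: $201,300 | Quinlan: $174,670 | Andrade: $157,240 | Orozco: $106,690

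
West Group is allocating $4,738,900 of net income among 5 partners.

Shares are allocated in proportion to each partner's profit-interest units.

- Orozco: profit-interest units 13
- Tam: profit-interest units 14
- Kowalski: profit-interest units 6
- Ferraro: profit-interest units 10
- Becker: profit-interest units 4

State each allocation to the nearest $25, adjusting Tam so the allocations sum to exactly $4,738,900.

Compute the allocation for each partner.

Orozco: $1,310,750; Tam: $1,411,600; Kowalski: $604,975; Ferraro: $1,008,275; Becker: $403,300

Total profit-interest units = 47.
Raw shares: Orozco 13/47 × $4,738,900 = 1,310,759.57; Tam 14/47 × $4,738,900 = 1,411,587.23; Kowalski 6/47 × $4,738,900 = 604,965.96; Ferraro 10/47 × $4,738,900 = 1,008,276.60; Becker 4/47 × $4,738,900 = 403,310.64.
At nearest $25: Orozco $1,310,750; Tam $1,411,575; Kowalski $604,975; Ferraro $1,008,275; Becker $403,300. Sum = $4,738,875.
Difference $4,738,900 − $4,738,875 = +$25 applied to Tam: Tam becomes $1,411,600.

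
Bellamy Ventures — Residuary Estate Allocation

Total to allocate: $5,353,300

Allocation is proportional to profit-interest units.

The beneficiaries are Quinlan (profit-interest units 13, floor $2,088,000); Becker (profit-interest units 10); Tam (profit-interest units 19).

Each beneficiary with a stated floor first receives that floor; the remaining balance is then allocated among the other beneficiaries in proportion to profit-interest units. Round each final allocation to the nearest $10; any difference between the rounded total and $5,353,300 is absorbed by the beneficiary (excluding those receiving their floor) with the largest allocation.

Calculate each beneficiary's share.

Fund the minimums — Quinlan $2,088,000. Balance $3,265,300.
Balance split over remaining profit-interest units 29: Becker 1,125,965.52 → $1,125,970; Tam 2,139,334.48 → $2,139,330.

Quinlan: $2,088,000 | Becker: $1,125,970 | Tam: $2,139,330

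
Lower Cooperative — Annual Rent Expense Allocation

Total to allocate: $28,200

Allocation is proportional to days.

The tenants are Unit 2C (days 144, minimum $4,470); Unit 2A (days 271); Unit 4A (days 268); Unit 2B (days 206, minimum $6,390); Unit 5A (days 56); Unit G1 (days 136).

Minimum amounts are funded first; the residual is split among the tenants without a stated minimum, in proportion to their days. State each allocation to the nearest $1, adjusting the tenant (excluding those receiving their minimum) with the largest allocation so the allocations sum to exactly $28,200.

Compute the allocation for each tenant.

Unit 2C: $4,470; Unit 2A: $6,429; Unit 4A: $6,357; Unit 2B: $6,390; Unit 5A: $1,328; Unit G1: $3,226

Fund the minimums — Unit 2C $4,470; Unit 2B $6,390. Balance $17,340.
Balance split over remaining days 731: Unit 2A 6,428.37 → $6,428; Unit 4A 6,357.21 → $6,357; Unit 5A 1,328.37 → $1,328; Unit G1 3,226.05 → $3,226.
Rounding difference +$1 applied to Unit 2A → $6,429.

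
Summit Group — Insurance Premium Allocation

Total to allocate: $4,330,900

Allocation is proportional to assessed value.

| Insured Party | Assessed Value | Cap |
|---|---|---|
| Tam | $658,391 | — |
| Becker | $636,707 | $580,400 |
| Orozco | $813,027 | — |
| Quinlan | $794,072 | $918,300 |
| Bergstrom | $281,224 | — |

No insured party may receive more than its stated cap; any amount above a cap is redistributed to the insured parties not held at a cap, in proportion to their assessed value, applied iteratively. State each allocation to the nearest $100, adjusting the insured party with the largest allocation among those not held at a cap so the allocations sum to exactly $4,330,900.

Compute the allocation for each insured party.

Tam: $1,063,900 · Becker: $580,400 · Orozco: $1,313,900 · Quinlan: $918,300 · Bergstrom: $454,400

Assessed value total: 3,183,421.
Pro-rata shares before constraints: Tam 895,711.12; Becker 866,211.02; Orozco 1,106,086.39; Quinlan 1,080,298.97; Bergstrom 382,592.51.
Capped: Becker ($580,400), Quinlan ($918,300); remaining pool $2,832,200 reallocated over remaining assessed value 1,752,642.
Shares after redistribution: Tam 1,063,933.76 → $1,063,900; Orozco 1,313,819.40 → $1,313,800; Bergstrom 454,446.84 → $454,400.
Rounding difference +$100 applied to Orozco → $1,313,900.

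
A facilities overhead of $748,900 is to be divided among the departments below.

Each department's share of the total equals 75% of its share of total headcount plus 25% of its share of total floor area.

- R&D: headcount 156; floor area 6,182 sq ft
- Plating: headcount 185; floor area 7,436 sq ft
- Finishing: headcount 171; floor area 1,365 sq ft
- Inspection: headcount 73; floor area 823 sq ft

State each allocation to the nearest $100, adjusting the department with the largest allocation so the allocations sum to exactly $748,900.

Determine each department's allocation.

Totals — headcount 585, floor area 15,806.
Blended shares (75% headcount + 25% floor area): R&D 0.2978; Plating 0.3548; Finishing 0.2408; Inspection 0.1066.
Raw shares: R&D 223,006.94; Plating 265,704.52; Finishing 180,350.60; Inspection 79,837.95.
Rounded to nearest $100: R&D $223,000; Plating $265,700; Finishing $180,400; Inspection $79,800. Sum = $748,900.
Rounded total matches; no reconciliation needed.

R&D: $223,000 · Plating: $265,700 · Finishing: $180,400 · Inspection: $79,800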